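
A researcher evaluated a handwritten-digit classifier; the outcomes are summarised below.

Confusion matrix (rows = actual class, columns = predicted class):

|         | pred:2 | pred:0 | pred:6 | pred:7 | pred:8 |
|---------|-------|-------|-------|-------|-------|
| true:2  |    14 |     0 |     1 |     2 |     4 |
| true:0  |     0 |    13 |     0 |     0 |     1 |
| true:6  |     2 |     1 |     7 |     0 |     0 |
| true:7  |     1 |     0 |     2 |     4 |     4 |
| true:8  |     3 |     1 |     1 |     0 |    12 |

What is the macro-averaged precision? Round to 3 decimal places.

0.688

Per-class precision (TP/(TP+FP)):
  2: TP=14, FP=0+2+1+3=6 → 14/20 = 0.7000
  0: TP=13, FP=0+1+0+1=2 → 13/15 = 0.8667
  6: TP=7, FP=1+0+2+1=4 → 7/11 = 0.6364
  7: TP=4, FP=2+0+0+0=2 → 4/6 = 0.6667
  8: TP=12, FP=4+1+0+4=9 → 12/21 = 0.5714
Macro-precision = mean = (0.7000 + 0.8667 + 0.6364 + 0.6667 + 0.5714) / 5 = 0.688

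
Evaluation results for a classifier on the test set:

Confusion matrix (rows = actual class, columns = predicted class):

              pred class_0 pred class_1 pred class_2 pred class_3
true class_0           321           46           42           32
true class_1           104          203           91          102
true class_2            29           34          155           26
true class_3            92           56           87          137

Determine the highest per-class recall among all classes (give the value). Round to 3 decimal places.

0.728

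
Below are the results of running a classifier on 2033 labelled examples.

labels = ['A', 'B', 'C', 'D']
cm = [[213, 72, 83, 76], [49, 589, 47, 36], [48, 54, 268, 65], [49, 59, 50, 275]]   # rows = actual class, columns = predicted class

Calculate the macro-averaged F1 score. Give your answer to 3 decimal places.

0.637

Per-class F1 score (2·TP/(2·TP+FP+FN)):
  A: TP=213, FP=49+48+49=146, FN=72+83+76=231 → 426/803 = 0.5305
  B: TP=589, FP=72+54+59=185, FN=49+47+36=132 → 1178/1495 = 0.7880
  C: TP=268, FP=83+47+50=180, FN=48+54+65=167 → 536/883 = 0.6070
  D: TP=275, FP=76+36+65=177, FN=49+59+50=158 → 550/885 = 0.6215
Macro-F1 score = mean = (0.5305 + 0.7880 + 0.6070 + 0.6215) / 4 = 0.637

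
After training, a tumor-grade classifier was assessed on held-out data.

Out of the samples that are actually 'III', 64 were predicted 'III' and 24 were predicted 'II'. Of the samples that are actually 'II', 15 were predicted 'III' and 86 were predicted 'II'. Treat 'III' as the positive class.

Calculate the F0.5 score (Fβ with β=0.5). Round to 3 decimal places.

Fβ = (1+β²)·TP / ((1+β²)·TP + β²·FN + FP), with β²=1/4
= 1.25·64 / (1.25·64 + 0.25·24 + 15) = 0.792

0.792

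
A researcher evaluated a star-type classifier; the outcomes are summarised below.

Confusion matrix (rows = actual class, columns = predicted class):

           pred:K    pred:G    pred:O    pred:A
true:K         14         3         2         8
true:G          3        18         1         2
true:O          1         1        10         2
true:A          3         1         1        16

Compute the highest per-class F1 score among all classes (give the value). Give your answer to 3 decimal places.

Per-class F1 score (2·TP/(2·TP+FP+FN)):
  K: TP=14, FP=3+1+3=7, FN=3+2+8=13 → 28/48 = 0.5833
  G: TP=18, FP=3+1+1=5, FN=3+1+2=6 → 36/47 = 0.7660
  O: TP=10, FP=2+1+1=4, FN=1+1+2=4 → 20/28 = 0.7143
  A: TP=16, FP=8+2+2=12, FN=3+1+1=5 → 32/49 = 0.6531
Highest is class 'G' with F1 score = 0.766.

0.766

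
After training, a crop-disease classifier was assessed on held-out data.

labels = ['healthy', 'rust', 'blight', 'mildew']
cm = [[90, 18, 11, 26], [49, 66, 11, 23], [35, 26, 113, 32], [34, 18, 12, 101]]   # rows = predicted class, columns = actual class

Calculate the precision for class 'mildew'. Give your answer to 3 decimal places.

0.612

Take TP from the diagonal, FP from the rest of the 'mildew' prediction marginal, FN from the rest of the 'mildew' actual marginal.
precision = TP/(TP+FP).
mildew: TP=101, FP=34+18+12=64 → 101/165 = 0.6121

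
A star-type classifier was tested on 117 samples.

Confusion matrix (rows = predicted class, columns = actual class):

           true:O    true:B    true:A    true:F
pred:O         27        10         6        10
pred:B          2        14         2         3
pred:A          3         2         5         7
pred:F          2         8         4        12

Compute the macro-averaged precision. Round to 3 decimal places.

0.483

Per-class precision (TP/(TP+FP)):
  O: TP=27, FP=10+6+10=26 → 27/53 = 0.5094
  B: TP=14, FP=2+2+3=7 → 14/21 = 0.6667
  A: TP=5, FP=3+2+7=12 → 5/17 = 0.2941
  F: TP=12, FP=2+8+4=14 → 12/26 = 0.4615
Macro-precision = mean = (0.5094 + 0.6667 + 0.2941 + 0.4615) / 4 = 0.483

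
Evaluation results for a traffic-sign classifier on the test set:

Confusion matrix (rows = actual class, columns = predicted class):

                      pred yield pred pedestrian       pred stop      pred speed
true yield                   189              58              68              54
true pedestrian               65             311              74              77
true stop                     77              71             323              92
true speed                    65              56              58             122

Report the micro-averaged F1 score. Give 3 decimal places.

0.537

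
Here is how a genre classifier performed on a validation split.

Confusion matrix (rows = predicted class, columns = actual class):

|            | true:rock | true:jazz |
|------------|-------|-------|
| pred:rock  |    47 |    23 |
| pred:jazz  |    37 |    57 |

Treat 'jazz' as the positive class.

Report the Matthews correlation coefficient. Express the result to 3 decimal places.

MCC = (TP·TN − FP·FN) / √((TP+FP)(TP+FN)(TN+FP)(TN+FN))
Numerator = 57·47 − 37·23 = 1828
Denominator = √(94·80·84·70) = √44217600 = 6649.6316
MCC = 1828 / 6649.6316 = 0.275

0.275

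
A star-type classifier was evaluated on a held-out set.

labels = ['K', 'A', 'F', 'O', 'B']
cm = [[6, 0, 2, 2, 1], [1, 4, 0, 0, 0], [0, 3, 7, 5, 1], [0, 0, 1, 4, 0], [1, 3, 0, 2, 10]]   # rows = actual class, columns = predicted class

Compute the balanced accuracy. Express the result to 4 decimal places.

0.6416

Balanced accuracy = mean of per-class recall.
  K: recall = 6/11 = 0.54545
  A: recall = 4/5 = 0.80000
  F: recall = 7/16 = 0.43750
  O: recall = 4/5 = 0.80000
  B: recall = 10/16 = 0.62500
Mean = (0.54545 + 0.80000 + 0.43750 + 0.80000 + 0.62500) / 5 = 0.6416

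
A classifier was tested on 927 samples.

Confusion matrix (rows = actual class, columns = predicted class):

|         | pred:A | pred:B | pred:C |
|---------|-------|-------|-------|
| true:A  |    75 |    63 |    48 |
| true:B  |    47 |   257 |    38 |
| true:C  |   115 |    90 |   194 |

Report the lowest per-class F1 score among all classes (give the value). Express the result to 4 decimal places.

Per-class F1 score (2·TP/(2·TP+FP+FN)):
  A: TP=75, FP=47+115=162, FN=63+48=111 → 150/423 = 0.35461
  B: TP=257, FP=63+90=153, FN=47+38=85 → 514/752 = 0.68351
  C: TP=194, FP=48+38=86, FN=115+90=205 → 388/679 = 0.57143
Lowest is class 'A' with F1 score = 0.3546.

0.3546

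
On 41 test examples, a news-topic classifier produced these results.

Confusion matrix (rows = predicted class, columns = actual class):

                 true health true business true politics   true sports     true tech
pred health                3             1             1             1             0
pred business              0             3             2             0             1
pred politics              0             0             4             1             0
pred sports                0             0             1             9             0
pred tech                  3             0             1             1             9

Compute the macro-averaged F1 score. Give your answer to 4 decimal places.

0.6479

Per-class F1 score (2·TP/(2·TP+FP+FN)):
  health: TP=3, FP=1+1+1+0=3, FN=0+0+0+3=3 → 6/12 = 0.50000
  business: TP=3, FP=0+2+0+1=3, FN=1+0+0+0=1 → 6/10 = 0.60000
  politics: TP=4, FP=0+0+1+0=1, FN=1+2+1+1=5 → 8/14 = 0.57143
  sports: TP=9, FP=0+0+1+0=1, FN=1+0+1+1=3 → 18/22 = 0.81818
  tech: TP=9, FP=3+0+1+1=5, FN=0+1+0+0=1 → 18/24 = 0.75000
Macro-F1 score = mean = (0.50000 + 0.60000 + 0.57143 + 0.81818 + 0.75000) / 5 = 0.6479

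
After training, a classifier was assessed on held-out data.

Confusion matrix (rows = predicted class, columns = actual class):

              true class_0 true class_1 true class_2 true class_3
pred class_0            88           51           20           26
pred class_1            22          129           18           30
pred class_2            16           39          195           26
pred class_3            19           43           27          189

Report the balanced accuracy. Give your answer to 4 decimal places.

0.6367

Balanced accuracy = mean of per-class recall.
  class_0: recall = 88/145 = 0.60690
  class_1: recall = 129/262 = 0.49237
  class_2: recall = 195/260 = 0.75000
  class_3: recall = 189/271 = 0.69742
Mean = (0.60690 + 0.49237 + 0.75000 + 0.69742) / 4 = 0.6367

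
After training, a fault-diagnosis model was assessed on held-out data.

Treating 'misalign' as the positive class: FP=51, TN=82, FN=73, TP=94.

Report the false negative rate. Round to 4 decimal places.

0.4371

FNR = FN/(FN+TP) = 73/(73+94) = 0.4371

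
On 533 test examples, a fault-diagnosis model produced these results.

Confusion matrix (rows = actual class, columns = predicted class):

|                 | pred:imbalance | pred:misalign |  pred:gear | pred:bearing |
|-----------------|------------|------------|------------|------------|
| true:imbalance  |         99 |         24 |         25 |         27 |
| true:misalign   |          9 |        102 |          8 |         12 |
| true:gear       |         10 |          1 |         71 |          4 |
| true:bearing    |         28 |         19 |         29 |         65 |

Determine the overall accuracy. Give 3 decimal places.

0.632

Accuracy = trace / total = (99+102+71+65=337) / 533 = 337/533 = 0.632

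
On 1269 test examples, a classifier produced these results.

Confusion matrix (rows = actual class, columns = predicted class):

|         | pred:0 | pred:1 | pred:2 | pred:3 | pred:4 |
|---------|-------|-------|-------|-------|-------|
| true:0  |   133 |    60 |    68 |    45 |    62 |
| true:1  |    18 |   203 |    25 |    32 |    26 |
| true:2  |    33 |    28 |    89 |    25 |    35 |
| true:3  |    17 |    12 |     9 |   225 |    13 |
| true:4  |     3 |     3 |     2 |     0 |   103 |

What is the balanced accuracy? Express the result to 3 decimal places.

0.639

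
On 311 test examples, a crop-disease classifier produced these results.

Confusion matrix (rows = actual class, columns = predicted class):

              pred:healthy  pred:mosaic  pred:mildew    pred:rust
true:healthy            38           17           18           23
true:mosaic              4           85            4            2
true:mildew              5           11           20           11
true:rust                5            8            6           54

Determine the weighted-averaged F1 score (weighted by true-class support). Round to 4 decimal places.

Per-class F1 score (2·TP/(2·TP+FP+FN)):
  healthy: TP=38, FP=4+5+5=14, FN=17+18+23=58 → 76/148 = 0.51351
  mosaic: TP=85, FP=17+11+8=36, FN=4+4+2=10 → 170/216 = 0.78704
  mildew: TP=20, FP=18+4+6=28, FN=5+11+11=27 → 40/95 = 0.42105
  rust: TP=54, FP=23+2+11=36, FN=5+8+6=19 → 108/163 = 0.66258
Weighted-F1 score = Σ (supportᵢ/N)·F1 scoreᵢ with N=311: (96/311)·0.51351 + (95/311)·0.78704 + (47/311)·0.42105 + (73/311)·0.66258 = 0.6181

0.6181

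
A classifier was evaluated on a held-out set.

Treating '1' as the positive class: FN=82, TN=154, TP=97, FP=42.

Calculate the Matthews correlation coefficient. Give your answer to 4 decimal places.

0.3388

MCC = (TP·TN − FP·FN) / √((TP+FP)(TP+FN)(TN+FP)(TN+FN))
Numerator = 97·154 − 42·82 = 11494
Denominator = √(139·179·196·236) = √1150895536 = 33924.8513
MCC = 11494 / 33924.8513 = 0.3388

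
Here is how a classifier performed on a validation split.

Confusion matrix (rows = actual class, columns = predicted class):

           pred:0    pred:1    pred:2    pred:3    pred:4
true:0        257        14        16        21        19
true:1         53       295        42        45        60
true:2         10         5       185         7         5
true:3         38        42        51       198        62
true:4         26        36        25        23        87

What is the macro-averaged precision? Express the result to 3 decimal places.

0.610

Per-class precision (TP/(TP+FP)):
  0: TP=257, FP=53+10+38+26=127 → 257/384 = 0.6693
  1: TP=295, FP=14+5+42+36=97 → 295/392 = 0.7526
  2: TP=185, FP=16+42+51+25=134 → 185/319 = 0.5799
  3: TP=198, FP=21+45+7+23=96 → 198/294 = 0.6735
  4: TP=87, FP=19+60+5+62=146 → 87/233 = 0.3734
Macro-precision = mean = (0.6693 + 0.7526 + 0.5799 + 0.6735 + 0.3734) / 5 = 0.610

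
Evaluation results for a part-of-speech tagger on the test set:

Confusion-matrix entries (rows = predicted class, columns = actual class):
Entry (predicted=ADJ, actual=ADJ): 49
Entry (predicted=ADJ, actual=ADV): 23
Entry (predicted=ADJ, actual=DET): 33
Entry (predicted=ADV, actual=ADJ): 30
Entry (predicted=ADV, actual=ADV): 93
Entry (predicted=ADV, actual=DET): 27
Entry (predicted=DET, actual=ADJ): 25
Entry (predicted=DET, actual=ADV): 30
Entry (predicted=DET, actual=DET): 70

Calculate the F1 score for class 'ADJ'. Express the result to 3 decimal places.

0.469

F1 score = 2·TP/(2·TP+FP+FN).
ADJ: TP=49, FP=23+33=56, FN=30+25=55 → 98/209 = 0.4689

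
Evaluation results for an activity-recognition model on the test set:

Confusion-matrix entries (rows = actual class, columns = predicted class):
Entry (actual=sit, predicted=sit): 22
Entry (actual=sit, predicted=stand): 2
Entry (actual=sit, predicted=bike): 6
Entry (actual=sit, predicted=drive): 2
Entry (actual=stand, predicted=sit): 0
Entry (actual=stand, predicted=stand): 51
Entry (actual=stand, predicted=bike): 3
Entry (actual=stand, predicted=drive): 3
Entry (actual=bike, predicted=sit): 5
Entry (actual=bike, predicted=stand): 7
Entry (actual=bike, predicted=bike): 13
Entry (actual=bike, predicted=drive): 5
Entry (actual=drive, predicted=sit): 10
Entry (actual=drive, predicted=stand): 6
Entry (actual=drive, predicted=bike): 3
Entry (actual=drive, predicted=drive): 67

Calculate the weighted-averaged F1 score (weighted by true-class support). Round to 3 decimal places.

0.744

Per-class F1 score (2·TP/(2·TP+FP+FN)):
  sit: TP=22, FP=0+5+10=15, FN=2+6+2=10 → 44/69 = 0.6377
  stand: TP=51, FP=2+7+6=15, FN=0+3+3=6 → 102/123 = 0.8293
  bike: TP=13, FP=6+3+3=12, FN=5+7+5=17 → 26/55 = 0.4727
  drive: TP=67, FP=2+3+5=10, FN=10+6+3=19 → 134/163 = 0.8221
Weighted-F1 score = Σ (supportᵢ/N)·F1 scoreᵢ with N=205: (32/205)·0.6377 + (57/205)·0.8293 + (30/205)·0.4727 + (86/205)·0.8221 = 0.744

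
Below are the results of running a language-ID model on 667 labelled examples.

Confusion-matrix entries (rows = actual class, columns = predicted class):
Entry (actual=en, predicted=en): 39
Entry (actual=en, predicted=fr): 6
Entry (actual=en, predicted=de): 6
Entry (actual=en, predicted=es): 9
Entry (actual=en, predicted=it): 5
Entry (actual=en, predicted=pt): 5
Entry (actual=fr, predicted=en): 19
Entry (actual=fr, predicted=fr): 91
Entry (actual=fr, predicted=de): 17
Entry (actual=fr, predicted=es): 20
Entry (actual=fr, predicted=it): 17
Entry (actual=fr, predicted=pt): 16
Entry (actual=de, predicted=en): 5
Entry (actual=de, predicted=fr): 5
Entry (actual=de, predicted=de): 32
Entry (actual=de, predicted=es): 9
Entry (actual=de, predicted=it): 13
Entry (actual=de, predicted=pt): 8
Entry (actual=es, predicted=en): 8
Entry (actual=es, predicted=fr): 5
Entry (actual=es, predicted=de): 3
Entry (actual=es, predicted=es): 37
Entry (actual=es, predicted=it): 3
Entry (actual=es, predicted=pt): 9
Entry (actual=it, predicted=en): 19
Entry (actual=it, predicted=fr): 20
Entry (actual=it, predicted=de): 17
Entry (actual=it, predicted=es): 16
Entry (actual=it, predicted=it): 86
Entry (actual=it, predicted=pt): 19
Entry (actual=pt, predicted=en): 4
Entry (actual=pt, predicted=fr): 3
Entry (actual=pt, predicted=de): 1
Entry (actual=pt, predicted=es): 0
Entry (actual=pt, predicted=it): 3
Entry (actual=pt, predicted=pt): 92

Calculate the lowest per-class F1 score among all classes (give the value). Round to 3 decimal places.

0.432

Per-class F1 score (2·TP/(2·TP+FP+FN)):
  en: TP=39, FP=19+5+8+19+4=55, FN=6+6+9+5+5=31 → 78/164 = 0.4756
  fr: TP=91, FP=6+5+5+20+3=39, FN=19+17+20+17+16=89 → 182/310 = 0.5871
  de: TP=32, FP=6+17+3+17+1=44, FN=5+5+9+13+8=40 → 64/148 = 0.4324
  es: TP=37, FP=9+20+9+16+0=54, FN=8+5+3+3+9=28 → 74/156 = 0.4744
  it: TP=86, FP=5+17+13+3+3=41, FN=19+20+17+16+19=91 → 172/304 = 0.5658
  pt: TP=92, FP=5+16+8+9+19=57, FN=4+3+1+0+3=11 → 184/252 = 0.7302
Lowest is class 'de' with F1 score = 0.432.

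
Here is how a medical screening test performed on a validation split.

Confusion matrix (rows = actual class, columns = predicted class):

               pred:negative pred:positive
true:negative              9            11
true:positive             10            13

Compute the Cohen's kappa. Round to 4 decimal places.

0.0153

Observed agreement pₒ = trace/N = 22/43 = 0.51163
Expected agreement pₑ = Σ (rowᵢ·colᵢ)/N² = (20·19 + 23·24)/43² = 0.50406
κ = (pₒ − pₑ)/(1 − pₑ) = (0.51163 − 0.50406)/(1 − 0.50406) = 0.0153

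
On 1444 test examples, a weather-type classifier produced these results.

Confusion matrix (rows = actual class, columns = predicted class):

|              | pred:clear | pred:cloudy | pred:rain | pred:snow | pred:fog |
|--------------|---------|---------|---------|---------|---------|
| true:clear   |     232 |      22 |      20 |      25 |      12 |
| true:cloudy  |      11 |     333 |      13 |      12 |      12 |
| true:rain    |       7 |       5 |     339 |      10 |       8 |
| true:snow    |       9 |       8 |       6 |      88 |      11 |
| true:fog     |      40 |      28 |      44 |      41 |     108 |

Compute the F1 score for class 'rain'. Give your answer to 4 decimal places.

0.8571

Take TP from the diagonal, FP from the rest of the 'rain' prediction marginal, FN from the rest of the 'rain' actual marginal.
F1 score = 2·TP/(2·TP+FP+FN).
rain: TP=339, FP=20+13+6+44=83, FN=7+5+10+8=30 → 678/791 = 0.85714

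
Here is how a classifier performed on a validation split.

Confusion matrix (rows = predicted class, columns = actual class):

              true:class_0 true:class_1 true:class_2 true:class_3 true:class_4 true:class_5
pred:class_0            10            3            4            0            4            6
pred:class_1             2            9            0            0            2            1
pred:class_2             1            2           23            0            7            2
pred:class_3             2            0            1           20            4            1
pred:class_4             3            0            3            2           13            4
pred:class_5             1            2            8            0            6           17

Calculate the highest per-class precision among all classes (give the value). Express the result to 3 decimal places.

0.714

Per-class precision (TP/(TP+FP)):
  class_0: TP=10, FP=3+4+0+4+6=17 → 10/27 = 0.3704
  class_1: TP=9, FP=2+0+0+2+1=5 → 9/14 = 0.6429
  class_2: TP=23, FP=1+2+0+7+2=12 → 23/35 = 0.6571
  class_3: TP=20, FP=2+0+1+4+1=8 → 20/28 = 0.7143
  class_4: TP=13, FP=3+0+3+2+4=12 → 13/25 = 0.5200
  class_5: TP=17, FP=1+2+8+0+6=17 → 17/34 = 0.5000
Highest is class 'class_3' with precision = 0.714.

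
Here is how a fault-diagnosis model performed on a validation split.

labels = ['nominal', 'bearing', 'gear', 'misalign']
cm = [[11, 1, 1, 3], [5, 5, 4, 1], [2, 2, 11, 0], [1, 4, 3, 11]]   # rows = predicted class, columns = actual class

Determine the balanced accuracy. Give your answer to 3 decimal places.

Balanced accuracy = mean of per-class recall.
  nominal: recall = 11/19 = 0.5789
  bearing: recall = 5/12 = 0.4167
  gear: recall = 11/19 = 0.5789
  misalign: recall = 11/15 = 0.7333
Mean = (0.5789 + 0.4167 + 0.5789 + 0.7333) / 4 = 0.577

0.577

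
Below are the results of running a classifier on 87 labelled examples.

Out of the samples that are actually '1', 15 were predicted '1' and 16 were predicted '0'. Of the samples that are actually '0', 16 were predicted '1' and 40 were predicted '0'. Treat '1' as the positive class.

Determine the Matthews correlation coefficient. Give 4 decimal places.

0.1982

MCC = (TP·TN − FP·FN) / √((TP+FP)(TP+FN)(TN+FP)(TN+FN))
Numerator = 15·40 − 16·16 = 344
Denominator = √(31·31·56·56) = √3013696 = 1736.0000
MCC = 344 / 1736.0000 = 0.1982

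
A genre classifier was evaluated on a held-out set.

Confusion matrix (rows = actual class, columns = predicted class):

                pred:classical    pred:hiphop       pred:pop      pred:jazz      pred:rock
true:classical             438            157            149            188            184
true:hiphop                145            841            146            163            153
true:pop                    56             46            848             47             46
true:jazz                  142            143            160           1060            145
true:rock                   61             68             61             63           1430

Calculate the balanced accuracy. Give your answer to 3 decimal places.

Balanced accuracy = mean of per-class recall.
  classical: recall = 438/1116 = 0.3925
  hiphop: recall = 841/1448 = 0.5808
  pop: recall = 848/1043 = 0.8130
  jazz: recall = 1060/1650 = 0.6424
  rock: recall = 1430/1683 = 0.8497
Mean = (0.3925 + 0.5808 + 0.8130 + 0.6424 + 0.8497) / 5 = 0.656

0.656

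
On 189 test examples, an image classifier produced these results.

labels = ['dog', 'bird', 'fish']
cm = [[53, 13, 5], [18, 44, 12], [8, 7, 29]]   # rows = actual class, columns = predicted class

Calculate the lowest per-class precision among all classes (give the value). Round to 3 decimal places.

0.630

Per-class precision (TP/(TP+FP)):
  dog: TP=53, FP=18+8=26 → 53/79 = 0.6709
  bird: TP=44, FP=13+7=20 → 44/64 = 0.6875
  fish: TP=29, FP=5+12=17 → 29/46 = 0.6304
Lowest is class 'fish' with precision = 0.630.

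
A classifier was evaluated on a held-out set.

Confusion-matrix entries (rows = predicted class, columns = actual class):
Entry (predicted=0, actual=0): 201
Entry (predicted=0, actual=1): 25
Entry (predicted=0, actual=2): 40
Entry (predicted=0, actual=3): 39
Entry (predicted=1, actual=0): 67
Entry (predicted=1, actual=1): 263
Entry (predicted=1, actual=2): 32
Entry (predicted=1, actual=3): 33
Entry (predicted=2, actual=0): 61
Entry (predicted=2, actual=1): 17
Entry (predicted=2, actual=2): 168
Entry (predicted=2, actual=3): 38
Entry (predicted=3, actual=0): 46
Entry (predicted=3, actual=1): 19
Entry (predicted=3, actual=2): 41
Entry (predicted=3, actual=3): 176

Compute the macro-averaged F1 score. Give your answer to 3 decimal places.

0.634

Per-class F1 score (2·TP/(2·TP+FP+FN)):
  0: TP=201, FP=25+40+39=104, FN=67+61+46=174 → 402/680 = 0.5912
  1: TP=263, FP=67+32+33=132, FN=25+17+19=61 → 526/719 = 0.7316
  2: TP=168, FP=61+17+38=116, FN=40+32+41=113 → 336/565 = 0.5947
  3: TP=176, FP=46+19+41=106, FN=39+33+38=110 → 352/568 = 0.6197
Macro-F1 score = mean = (0.5912 + 0.7316 + 0.5947 + 0.6197) / 4 = 0.634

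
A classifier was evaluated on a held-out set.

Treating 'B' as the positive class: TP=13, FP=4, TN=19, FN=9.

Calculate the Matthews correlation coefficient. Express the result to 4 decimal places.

MCC = (TP·TN − FP·FN) / √((TP+FP)(TP+FN)(TN+FP)(TN+FN))
Numerator = 13·19 − 4·9 = 211
Denominator = √(17·22·23·28) = √240856 = 490.7708
MCC = 211 / 490.7708 = 0.4299

0.4299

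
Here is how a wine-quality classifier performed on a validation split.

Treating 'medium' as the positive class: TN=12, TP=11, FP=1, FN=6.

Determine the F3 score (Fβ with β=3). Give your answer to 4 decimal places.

Fβ = (1+β²)·TP / ((1+β²)·TP + β²·FN + FP), with β²=9
= 10·11 / (10·11 + 9·6 + 1) = 0.6667

0.6667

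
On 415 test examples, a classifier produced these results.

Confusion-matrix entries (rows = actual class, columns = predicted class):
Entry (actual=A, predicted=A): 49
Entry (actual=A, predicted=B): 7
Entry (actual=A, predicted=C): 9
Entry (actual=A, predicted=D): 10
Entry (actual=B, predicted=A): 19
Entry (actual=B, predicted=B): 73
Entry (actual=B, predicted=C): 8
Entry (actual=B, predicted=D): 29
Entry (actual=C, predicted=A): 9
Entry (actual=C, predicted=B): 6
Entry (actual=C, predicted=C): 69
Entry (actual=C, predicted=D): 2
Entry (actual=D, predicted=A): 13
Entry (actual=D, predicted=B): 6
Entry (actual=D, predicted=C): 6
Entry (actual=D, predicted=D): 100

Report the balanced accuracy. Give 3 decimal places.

0.705

Balanced accuracy = mean of per-class recall.
  A: recall = 49/75 = 0.6533
  B: recall = 73/129 = 0.5659
  C: recall = 69/86 = 0.8023
  D: recall = 100/125 = 0.8000
Mean = (0.6533 + 0.5659 + 0.8023 + 0.8000) / 4 = 0.705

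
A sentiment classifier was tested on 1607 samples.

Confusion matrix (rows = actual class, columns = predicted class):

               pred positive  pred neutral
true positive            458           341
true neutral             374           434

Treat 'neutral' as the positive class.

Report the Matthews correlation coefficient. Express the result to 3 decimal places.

MCC = (TP·TN − FP·FN) / √((TP+FP)(TP+FN)(TN+FP)(TN+FN))
Numerator = 434·458 − 341·374 = 71238
Denominator = √(775·808·799·832) = √416277721600 = 645195.8785
MCC = 71238 / 645195.8785 = 0.110

0.110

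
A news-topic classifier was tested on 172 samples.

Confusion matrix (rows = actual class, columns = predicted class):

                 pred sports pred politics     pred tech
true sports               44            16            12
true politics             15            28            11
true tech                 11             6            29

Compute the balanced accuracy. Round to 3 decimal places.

Balanced accuracy = mean of per-class recall.
  sports: recall = 44/72 = 0.6111
  politics: recall = 28/54 = 0.5185
  tech: recall = 29/46 = 0.6304
Mean = (0.6111 + 0.5185 + 0.6304) / 3 = 0.587

0.587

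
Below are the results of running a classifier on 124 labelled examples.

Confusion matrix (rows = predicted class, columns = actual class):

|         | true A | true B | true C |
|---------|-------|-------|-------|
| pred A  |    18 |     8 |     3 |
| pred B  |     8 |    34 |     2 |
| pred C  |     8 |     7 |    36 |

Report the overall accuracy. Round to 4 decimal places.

Accuracy = trace / total = (18+34+36=88) / 124 = 88/124 = 0.7097

0.7097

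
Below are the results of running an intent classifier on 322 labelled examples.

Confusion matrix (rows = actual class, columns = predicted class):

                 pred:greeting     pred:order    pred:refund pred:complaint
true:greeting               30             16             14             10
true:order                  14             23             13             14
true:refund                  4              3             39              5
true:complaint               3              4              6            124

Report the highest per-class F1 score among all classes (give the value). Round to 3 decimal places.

0.855

Per-class F1 score (2·TP/(2·TP+FP+FN)):
  greeting: TP=30, FP=14+4+3=21, FN=16+14+10=40 → 60/121 = 0.4959
  order: TP=23, FP=16+3+4=23, FN=14+13+14=41 → 46/110 = 0.4182
  refund: TP=39, FP=14+13+6=33, FN=4+3+5=12 → 78/123 = 0.6341
  complaint: TP=124, FP=10+14+5=29, FN=3+4+6=13 → 248/290 = 0.8552
Highest is class 'complaint' with F1 score = 0.855.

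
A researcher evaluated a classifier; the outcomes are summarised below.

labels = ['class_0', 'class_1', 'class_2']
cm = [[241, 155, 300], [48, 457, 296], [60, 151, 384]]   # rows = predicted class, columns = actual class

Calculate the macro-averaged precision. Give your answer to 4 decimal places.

0.5207

Per-class precision (TP/(TP+FP)):
  class_0: TP=241, FP=155+300=455 → 241/696 = 0.34626
  class_1: TP=457, FP=48+296=344 → 457/801 = 0.57054
  class_2: TP=384, FP=60+151=211 → 384/595 = 0.64538
Macro-precision = mean = (0.34626 + 0.57054 + 0.64538) / 3 = 0.5207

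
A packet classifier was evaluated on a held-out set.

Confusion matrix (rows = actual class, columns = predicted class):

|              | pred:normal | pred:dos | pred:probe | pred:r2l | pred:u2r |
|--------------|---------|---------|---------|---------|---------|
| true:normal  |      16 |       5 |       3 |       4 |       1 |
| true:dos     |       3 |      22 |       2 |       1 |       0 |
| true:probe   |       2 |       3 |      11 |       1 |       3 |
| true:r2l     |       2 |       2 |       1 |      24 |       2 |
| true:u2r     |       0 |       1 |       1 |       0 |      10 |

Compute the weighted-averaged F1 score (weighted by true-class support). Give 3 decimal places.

Per-class F1 score (2·TP/(2·TP+FP+FN)):
  normal: TP=16, FP=3+2+2+0=7, FN=5+3+4+1=13 → 32/52 = 0.6154
  dos: TP=22, FP=5+3+2+1=11, FN=3+2+1+0=6 → 44/61 = 0.7213
  probe: TP=11, FP=3+2+1+1=7, FN=2+3+1+3=9 → 22/38 = 0.5789
  r2l: TP=24, FP=4+1+1+0=6, FN=2+2+1+2=7 → 48/61 = 0.7869
  u2r: TP=10, FP=1+0+3+2=6, FN=0+1+1+0=2 → 20/28 = 0.7143
Weighted-F1 score = Σ (supportᵢ/N)·F1 scoreᵢ with N=120: (29/120)·0.6154 + (28/120)·0.7213 + (20/120)·0.5789 + (31/120)·0.7869 + (12/120)·0.7143 = 0.688

0.688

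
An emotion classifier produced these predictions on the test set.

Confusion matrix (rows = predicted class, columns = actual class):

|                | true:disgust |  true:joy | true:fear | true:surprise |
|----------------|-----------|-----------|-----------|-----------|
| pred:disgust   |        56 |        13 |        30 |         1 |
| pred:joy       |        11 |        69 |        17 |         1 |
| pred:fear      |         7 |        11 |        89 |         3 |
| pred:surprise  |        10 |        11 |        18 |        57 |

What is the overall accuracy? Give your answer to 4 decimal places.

0.6708

Accuracy = trace / total = (56+69+89+57=271) / 404 = 271/404 = 0.6708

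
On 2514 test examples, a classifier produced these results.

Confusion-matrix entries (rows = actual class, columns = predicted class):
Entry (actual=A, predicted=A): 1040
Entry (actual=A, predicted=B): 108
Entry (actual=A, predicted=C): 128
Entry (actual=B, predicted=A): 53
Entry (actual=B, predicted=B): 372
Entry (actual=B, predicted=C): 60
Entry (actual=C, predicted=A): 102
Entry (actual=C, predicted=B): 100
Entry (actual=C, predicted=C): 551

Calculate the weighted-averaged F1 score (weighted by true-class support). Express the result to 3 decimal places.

Per-class F1 score (2·TP/(2·TP+FP+FN)):
  A: TP=1040, FP=53+102=155, FN=108+128=236 → 2080/2471 = 0.8418
  B: TP=372, FP=108+100=208, FN=53+60=113 → 744/1065 = 0.6986
  C: TP=551, FP=128+60=188, FN=102+100=202 → 1102/1492 = 0.7386
Weighted-F1 score = Σ (supportᵢ/N)·F1 scoreᵢ with N=2514: (1276/2514)·0.8418 + (485/2514)·0.6986 + (753/2514)·0.7386 = 0.783

0.783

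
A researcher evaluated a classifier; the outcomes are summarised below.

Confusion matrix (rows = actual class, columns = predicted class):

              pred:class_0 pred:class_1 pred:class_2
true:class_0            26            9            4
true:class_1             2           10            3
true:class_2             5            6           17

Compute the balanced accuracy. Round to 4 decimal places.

Balanced accuracy = mean of per-class recall.
  class_0: recall = 26/39 = 0.66667
  class_1: recall = 10/15 = 0.66667
  class_2: recall = 17/28 = 0.60714
Mean = (0.66667 + 0.66667 + 0.60714) / 3 = 0.6468

0.6468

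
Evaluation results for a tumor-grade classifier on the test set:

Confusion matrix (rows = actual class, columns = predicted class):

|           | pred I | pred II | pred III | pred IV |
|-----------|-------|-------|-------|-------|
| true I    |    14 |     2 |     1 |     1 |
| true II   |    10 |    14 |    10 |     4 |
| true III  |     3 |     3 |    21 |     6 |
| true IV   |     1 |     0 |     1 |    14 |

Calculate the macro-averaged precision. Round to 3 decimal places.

Per-class precision (TP/(TP+FP)):
  I: TP=14, FP=10+3+1=14 → 14/28 = 0.5000
  II: TP=14, FP=2+3+0=5 → 14/19 = 0.7368
  III: TP=21, FP=1+10+1=12 → 21/33 = 0.6364
  IV: TP=14, FP=1+4+6=11 → 14/25 = 0.5600
Macro-precision = mean = (0.5000 + 0.7368 + 0.6364 + 0.5600) / 4 = 0.608

0.608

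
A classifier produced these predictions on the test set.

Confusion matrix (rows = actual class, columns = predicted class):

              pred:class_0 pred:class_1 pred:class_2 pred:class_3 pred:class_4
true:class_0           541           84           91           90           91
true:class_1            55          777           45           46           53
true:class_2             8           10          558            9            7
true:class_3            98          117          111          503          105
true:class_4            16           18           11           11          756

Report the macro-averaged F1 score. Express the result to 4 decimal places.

Per-class F1 score (2·TP/(2·TP+FP+FN)):
  class_0: TP=541, FP=55+8+98+16=177, FN=84+91+90+91=356 → 1082/1615 = 0.66997
  class_1: TP=777, FP=84+10+117+18=229, FN=55+45+46+53=199 → 1554/1982 = 0.78406
  class_2: TP=558, FP=91+45+111+11=258, FN=8+10+9+7=34 → 1116/1408 = 0.79261
  class_3: TP=503, FP=90+46+9+11=156, FN=98+117+111+105=431 → 1006/1593 = 0.63151
  class_4: TP=756, FP=91+53+7+105=256, FN=16+18+11+11=56 → 1512/1824 = 0.82895
Macro-F1 score = mean = (0.66997 + 0.78406 + 0.79261 + 0.63151 + 0.82895) / 5 = 0.7414

0.7414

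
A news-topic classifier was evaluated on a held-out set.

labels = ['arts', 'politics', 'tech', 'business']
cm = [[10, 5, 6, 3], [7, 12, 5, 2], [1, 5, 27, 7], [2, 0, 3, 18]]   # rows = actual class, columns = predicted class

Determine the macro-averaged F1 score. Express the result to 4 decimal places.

Per-class F1 score (2·TP/(2·TP+FP+FN)):
  arts: TP=10, FP=7+1+2=10, FN=5+6+3=14 → 20/44 = 0.45455
  politics: TP=12, FP=5+5+0=10, FN=7+5+2=14 → 24/48 = 0.50000
  tech: TP=27, FP=6+5+3=14, FN=1+5+7=13 → 54/81 = 0.66667
  business: TP=18, FP=3+2+7=12, FN=2+0+3=5 → 36/53 = 0.67925
Macro-F1 score = mean = (0.45455 + 0.50000 + 0.66667 + 0.67925) / 4 = 0.5751

0.5751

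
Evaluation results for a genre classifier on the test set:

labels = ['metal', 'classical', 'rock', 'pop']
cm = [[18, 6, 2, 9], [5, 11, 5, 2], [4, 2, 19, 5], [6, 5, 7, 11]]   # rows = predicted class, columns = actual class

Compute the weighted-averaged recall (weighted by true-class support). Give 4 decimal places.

0.5043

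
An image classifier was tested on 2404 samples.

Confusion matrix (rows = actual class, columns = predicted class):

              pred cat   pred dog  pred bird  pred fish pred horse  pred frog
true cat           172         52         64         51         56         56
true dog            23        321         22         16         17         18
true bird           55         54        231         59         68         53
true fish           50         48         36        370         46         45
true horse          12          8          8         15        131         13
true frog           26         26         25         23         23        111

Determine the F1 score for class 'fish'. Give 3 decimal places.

0.655

Treat 'fish' as positive and all other classes as negative.
F1 score = 2·TP/(2·TP+FP+FN).
fish: TP=370, FP=51+16+59+15+23=164, FN=50+48+36+46+45=225 → 740/1129 = 0.6554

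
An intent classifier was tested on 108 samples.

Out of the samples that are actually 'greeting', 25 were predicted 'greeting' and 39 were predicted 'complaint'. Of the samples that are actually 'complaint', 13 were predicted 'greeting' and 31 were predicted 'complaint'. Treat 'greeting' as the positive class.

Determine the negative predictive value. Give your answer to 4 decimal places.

0.4429

NPV = TN/(TN+FN) = 31/(31+39) = 0.4429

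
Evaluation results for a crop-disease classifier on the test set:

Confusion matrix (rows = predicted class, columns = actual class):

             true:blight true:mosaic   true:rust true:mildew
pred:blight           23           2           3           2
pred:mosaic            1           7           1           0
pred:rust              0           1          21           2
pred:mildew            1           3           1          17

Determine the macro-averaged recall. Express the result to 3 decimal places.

0.769

Per-class recall (TP/(TP+FN)):
  blight: TP=23, FN=1+0+1=2 → 23/25 = 0.9200
  mosaic: TP=7, FN=2+1+3=6 → 7/13 = 0.5385
  rust: TP=21, FN=3+1+1=5 → 21/26 = 0.8077
  mildew: TP=17, FN=2+0+2=4 → 17/21 = 0.8095
Macro-recall = mean = (0.9200 + 0.5385 + 0.8077 + 0.8095) / 4 = 0.769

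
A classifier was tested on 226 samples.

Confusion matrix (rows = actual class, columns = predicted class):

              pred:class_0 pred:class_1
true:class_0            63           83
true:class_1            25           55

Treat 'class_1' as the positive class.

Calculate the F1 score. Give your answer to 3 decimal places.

Precision = TP/(TP+FP) = 55/138 = 0.3986
Recall = TP/(TP+FN) = 55/80 = 0.6875
F1 = 2·TP/(2·TP+FP+FN) = 110/218 = 0.505

0.505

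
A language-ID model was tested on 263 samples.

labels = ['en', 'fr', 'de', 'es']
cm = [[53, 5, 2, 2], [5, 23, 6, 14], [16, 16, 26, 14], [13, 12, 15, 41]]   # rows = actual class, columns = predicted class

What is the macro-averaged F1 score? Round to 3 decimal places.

Per-class F1 score (2·TP/(2·TP+FP+FN)):
  en: TP=53, FP=5+16+13=34, FN=5+2+2=9 → 106/149 = 0.7114
  fr: TP=23, FP=5+16+12=33, FN=5+6+14=25 → 46/104 = 0.4423
  de: TP=26, FP=2+6+15=23, FN=16+16+14=46 → 52/121 = 0.4298
  es: TP=41, FP=2+14+14=30, FN=13+12+15=40 → 82/152 = 0.5395
Macro-F1 score = mean = (0.7114 + 0.4423 + 0.4298 + 0.5395) / 4 = 0.531

0.531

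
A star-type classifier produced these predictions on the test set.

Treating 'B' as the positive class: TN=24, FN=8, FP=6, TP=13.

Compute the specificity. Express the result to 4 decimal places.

0.8000

Specificity = TN/(TN+FP) = 24/(24+6) = 0.8000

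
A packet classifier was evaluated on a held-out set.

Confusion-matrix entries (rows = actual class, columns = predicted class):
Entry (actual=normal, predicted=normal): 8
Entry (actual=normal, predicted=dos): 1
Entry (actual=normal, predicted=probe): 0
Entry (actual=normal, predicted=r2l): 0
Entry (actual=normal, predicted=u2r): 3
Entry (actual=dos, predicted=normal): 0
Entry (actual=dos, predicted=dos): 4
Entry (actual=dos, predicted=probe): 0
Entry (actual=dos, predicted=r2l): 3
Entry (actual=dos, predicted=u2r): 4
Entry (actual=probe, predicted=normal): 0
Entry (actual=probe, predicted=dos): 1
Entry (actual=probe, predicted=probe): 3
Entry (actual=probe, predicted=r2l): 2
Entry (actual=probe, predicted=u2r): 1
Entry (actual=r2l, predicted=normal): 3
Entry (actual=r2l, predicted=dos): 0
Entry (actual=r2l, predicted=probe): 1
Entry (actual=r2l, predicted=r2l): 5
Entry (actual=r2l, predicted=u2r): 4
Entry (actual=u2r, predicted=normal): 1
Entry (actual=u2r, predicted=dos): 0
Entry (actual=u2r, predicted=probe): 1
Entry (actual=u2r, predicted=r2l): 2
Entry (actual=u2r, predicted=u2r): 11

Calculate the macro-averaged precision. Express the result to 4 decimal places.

Per-class precision (TP/(TP+FP)):
  normal: TP=8, FP=0+0+3+1=4 → 8/12 = 0.66667
  dos: TP=4, FP=1+1+0+0=2 → 4/6 = 0.66667
  probe: TP=3, FP=0+0+1+1=2 → 3/5 = 0.60000
  r2l: TP=5, FP=0+3+2+2=7 → 5/12 = 0.41667
  u2r: TP=11, FP=3+4+1+4=12 → 11/23 = 0.47826
Macro-precision = mean = (0.66667 + 0.66667 + 0.60000 + 0.41667 + 0.47826) / 5 = 0.5657

0.5657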